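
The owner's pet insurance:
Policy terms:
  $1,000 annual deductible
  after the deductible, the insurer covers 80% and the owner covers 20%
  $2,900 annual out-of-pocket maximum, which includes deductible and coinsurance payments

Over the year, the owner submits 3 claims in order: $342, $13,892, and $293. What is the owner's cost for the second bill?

$2,558

Bill 1, $342: entire amount goes to the deductible. Owner owes $342 (running OOP $342).
Bill 2, $13,892: $658 to deductible, leaving $13,234; coinsurance $13,234 × 20% = $2,646.80. Deductible plus coinsurance: $658 + $2,646.80 = $3,304.80. Adding that to $342 gives $3,646.80, past the $2,900 cap; owner pays only $2,900 − $342 = $2,558.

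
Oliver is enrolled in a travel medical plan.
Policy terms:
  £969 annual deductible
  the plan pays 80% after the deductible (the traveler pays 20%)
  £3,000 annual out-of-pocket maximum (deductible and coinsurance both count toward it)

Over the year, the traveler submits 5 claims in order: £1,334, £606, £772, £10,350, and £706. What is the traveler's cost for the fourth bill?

Bill 1, £1,334: £969 finishes the deductible; £365 goes to coinsurance; traveler's 20% is £73. Cost to traveler: £1,042. OOP to date £1,042.
Bill 2, £606: deductible already satisfied, so traveler's share is 20% × £606 = £121.20. Traveler owes £121.20 (running OOP £1,163.20).
Bill 3, £772: deductible met; 20% of £772 = £154.40. Cost to traveler: £154.40. OOP to date £1,317.60.
Bill 4, £10,350: 20% coinsurance on £10,350 = £2,070. OOP would hit £3,387.60 > £3,000, so the cap limits the traveler to £3,000 − £1,317.60 = £1,682.40.

£1,682.40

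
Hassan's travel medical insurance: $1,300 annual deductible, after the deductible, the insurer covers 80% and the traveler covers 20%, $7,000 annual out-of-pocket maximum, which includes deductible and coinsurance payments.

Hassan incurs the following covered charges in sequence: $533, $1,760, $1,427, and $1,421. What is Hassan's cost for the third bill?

#1 ($533): all of it applies to the deductible. Traveler pays $533; OOP now $533.
#2 ($1,760): $767 to deductible, leaving $993; coinsurance $993 × 20% = $198.60. Traveler owes $965.60 (running OOP $1,498.60).
#3 ($1,427): deductible met; 20% of $1,427 = $285.40. Traveler owes $285.40 (running OOP $1,784).

$285.40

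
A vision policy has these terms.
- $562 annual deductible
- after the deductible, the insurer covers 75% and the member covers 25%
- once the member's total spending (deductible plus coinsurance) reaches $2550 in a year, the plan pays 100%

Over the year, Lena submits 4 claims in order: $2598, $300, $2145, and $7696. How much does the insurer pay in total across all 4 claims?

Claim 1 ($2598): $562 to deductible, leaving $2036; member's 25% is $509. Member pays $1071; OOP now $1071. Insurer: $2598 − $1071 = $1527.
Claim 2 ($300): deductible met; 25% of $300 = $75. Member owes $75 (running OOP $1146). Plan pays $300 − $75 = $225.
Claim 3 ($2145): deductible met; 25% of $2145 = $536.25. Member pays $536.25; OOP now $1682.25. Plan pays $2145 − $536.25 = $1608.75.
Claim 4 ($7696): deductible met; 25% of $7696 = $1924. That would push OOP to $3606.25, over the $2550 cap, so member pays $2550 − $1682.25 = $867.75. Plan pays $7696 − $867.75 = $6828.25.
Insurer total: $1527 + $225 + $1608.75 + $6828.25 = $10189.

$10189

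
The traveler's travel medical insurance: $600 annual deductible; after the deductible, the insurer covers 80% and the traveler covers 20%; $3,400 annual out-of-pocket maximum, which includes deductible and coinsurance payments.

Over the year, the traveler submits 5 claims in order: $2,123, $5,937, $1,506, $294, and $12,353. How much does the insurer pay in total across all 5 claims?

$18,813

#1 ($2,123): $600 finishes the deductible; $1,523 goes to coinsurance; coinsurance $1,523 × 20% = $304.60. Traveler pays $904.60; OOP now $904.60. Insurer: $2,123 − $904.60 = $1,218.40.
#2 ($5,937): deductible met; 20% of $5,937 = $1,187.40. Cost to traveler: $1,187.40. OOP to date $2,092. Insurer: $5,937 − $1,187.40 = $4,749.60.
#3 ($1,506): deductible met; 20% of $1,506 = $301.20. Traveler pays $301.20; OOP now $2,393.20. Plan pays $1,506 − $301.20 = $1,204.80.
#4 ($294): 20% coinsurance on $294 = $58.80. Traveler pays $58.80; OOP now $2,452. Insurer: $294 − $58.80 = $235.20.
#5 ($12,353): deductible met; 20% of $12,353 = $2,470.60. OOP would hit $4,922.60 > $3,400, so the cap limits the traveler to $3,400 − $2,452 = $948. Plan pays $12,353 − $948 = $11,405.
Insurer total: $1,218.40 + $4,749.60 + $1,204.80 + $235.20 + $11,405 = $18,813.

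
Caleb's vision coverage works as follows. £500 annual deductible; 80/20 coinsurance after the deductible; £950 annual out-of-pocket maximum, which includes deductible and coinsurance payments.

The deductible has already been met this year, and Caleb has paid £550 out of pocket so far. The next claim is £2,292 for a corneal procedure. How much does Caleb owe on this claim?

£400

The deductible is already satisfied, so the full bill goes to coinsurance.
Coinsurance: £2,292 × 20% = £458.40.
Adding £458.40 to the £550 already spent would give £1,008.40, which exceeds the £950 cap; the member pays just £950 − £550 = £400.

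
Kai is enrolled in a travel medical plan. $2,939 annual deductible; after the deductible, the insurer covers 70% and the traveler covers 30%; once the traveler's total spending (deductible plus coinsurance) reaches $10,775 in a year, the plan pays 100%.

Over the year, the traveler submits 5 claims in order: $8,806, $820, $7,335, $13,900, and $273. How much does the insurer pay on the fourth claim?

$10,270.60

Bill 1, $8,806: $2,939 finishes the deductible; $5,867 goes to coinsurance; coinsurance $5,867 × 30% = $1,760.10. Traveler owes $4,699.10 (running OOP $4,699.10). Plan pays $8,806 − $4,699.10 = $4,106.90.
Bill 2, $820: deductible already satisfied, so traveler's share is 30% × $820 = $246. Traveler owes $246 (running OOP $4,945.10). Insurer: $820 − $246 = $574.
Bill 3, $7,335: deductible met; 30% of $7,335 = $2,200.50. Cost to traveler: $2,200.50. OOP to date $7,145.60. Plan pays $7,335 − $2,200.50 = $5,134.50.
Bill 4, $13,900: deductible already satisfied, so traveler's share is 30% × $13,900 = $4,170. That would push OOP to $11,315.60, over the $10,775 cap, so traveler pays $10,775 − $7,145.60 = $3,629.40. Plan pays $13,900 − $3,629.40 = $10,270.60.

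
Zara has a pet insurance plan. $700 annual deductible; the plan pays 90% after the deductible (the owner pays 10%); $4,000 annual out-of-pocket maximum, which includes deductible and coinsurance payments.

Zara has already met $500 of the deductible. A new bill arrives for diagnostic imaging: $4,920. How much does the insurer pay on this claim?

$4,248

Deductible still to meet: $700 − $500 = $200.
The remaining $4,720 (= $4,920 − $200) moves to coinsurance.
Owner's 10% share of $4,720 is $472.
Owner responsibility before any cap: $200 + $472 = $672.
Year-to-date out-of-pocket becomes $500 + $672 = $1,172, still under the $4,000 maximum, so no cap applies.
The insurer covers the remainder: $4,920 − $672 = $4,248.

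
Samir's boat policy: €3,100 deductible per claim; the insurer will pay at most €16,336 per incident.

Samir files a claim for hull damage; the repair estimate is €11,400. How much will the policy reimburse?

Subtract the deductible: €11,400 − €3,100 = €8,300.
That's under the €16,336 cap, so the insurer reimburses the full €8,300.

€8,300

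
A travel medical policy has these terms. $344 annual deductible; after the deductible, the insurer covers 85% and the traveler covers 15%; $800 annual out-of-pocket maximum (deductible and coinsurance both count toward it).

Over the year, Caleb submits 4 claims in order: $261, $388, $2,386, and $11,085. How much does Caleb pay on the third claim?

$357.90

Claim 1 ($261): entire amount goes to the deductible. Cost to traveler: $261. OOP to date $261.
Claim 2 ($388): $83 finishes the deductible; $305 goes to coinsurance; coinsurance $305 × 15% = $45.75. Traveler pays $128.75; OOP now $389.75.
Claim 3 ($2,386): deductible met; 15% of $2,386 = $357.90. Cost to traveler: $357.90. OOP to date $747.65.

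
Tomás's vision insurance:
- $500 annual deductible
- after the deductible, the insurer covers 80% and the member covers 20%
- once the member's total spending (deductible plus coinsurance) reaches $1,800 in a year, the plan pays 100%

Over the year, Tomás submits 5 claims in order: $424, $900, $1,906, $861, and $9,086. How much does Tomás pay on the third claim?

Claim 1 ($424): entire amount goes to the deductible. Member owes $424 (running OOP $424).
Claim 2 ($900): deductible takes $76, $824 remains; 20% of $824 = $164.80. Cost to member: $240.80. OOP to date $664.80.
Claim 3 ($1,906): deductible already satisfied, so member's share is 20% × $1,906 = $381.20. Cost to member: $381.20. OOP to date $1,046.

$381.20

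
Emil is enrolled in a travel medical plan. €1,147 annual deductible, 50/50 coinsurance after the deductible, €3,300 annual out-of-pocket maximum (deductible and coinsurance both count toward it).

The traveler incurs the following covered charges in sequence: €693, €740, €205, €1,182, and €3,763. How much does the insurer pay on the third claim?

€102.50

Claim 1 (€693): all of it applies to the deductible. Cost to traveler: €693. OOP to date €693. Plan pays €693 − €693 = €0.
Claim 2 (€740): deductible takes €454, €286 remains; coinsurance €286 × 50% = €143. Traveler pays €597; OOP now €1,290. Insurer: €740 − €597 = €143.
Claim 3 (€205): 50% coinsurance on €205 = €102.50. Traveler pays €102.50; OOP now €1,392.50. Plan pays €205 − €102.50 = €102.50.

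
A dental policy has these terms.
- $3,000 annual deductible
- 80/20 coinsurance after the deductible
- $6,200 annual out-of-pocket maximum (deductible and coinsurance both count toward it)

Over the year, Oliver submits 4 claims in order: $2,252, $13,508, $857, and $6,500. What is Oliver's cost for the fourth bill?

#1 ($2,252): all of it applies to the deductible. Patient pays $2,252; OOP now $2,252.
#2 ($13,508): $748 to deductible, leaving $12,760; 20% of $12,760 = $2,552. Cost to patient: $3,300. OOP to date $5,552.
#3 ($857): deductible already satisfied, so patient's share is 20% × $857 = $171.40. Patient owes $171.40 (running OOP $5,723.40).
#4 ($6,500): 20% coinsurance on $6,500 = $1,300. Adding that to $5,723.40 gives $7,023.40, past the $6,200 cap; patient pays only $6,200 − $5,723.40 = $476.60.

$476.60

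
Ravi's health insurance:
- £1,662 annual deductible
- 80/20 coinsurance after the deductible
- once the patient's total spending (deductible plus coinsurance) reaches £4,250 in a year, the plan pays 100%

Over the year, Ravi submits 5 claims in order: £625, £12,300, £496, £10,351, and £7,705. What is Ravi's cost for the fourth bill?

Claim 1 (£625): fully absorbed by the deductible. Patient owes £625 (running OOP £625).
Claim 2 (£12,300): £1,037 finishes the deductible; £11,263 goes to coinsurance; 20% of £11,263 = £2,252.60. Cost to patient: £3,289.60. OOP to date £3,914.60.
Claim 3 (£496): deductible already satisfied, so patient's share is 20% × £496 = £99.20. Patient pays £99.20; OOP now £4,013.80.
Claim 4 (£10,351): 20% coinsurance on £10,351 = £2,070.20. OOP would hit £6,084 > £4,250, so the cap limits the patient to £4,250 − £4,013.80 = £236.20.

£236.20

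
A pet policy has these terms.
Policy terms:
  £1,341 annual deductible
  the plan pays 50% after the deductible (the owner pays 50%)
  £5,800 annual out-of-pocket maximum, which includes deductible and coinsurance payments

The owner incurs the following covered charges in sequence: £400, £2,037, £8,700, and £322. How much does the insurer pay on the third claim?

Bill 1, £400: entire amount goes to the deductible. Cost to owner: £400. OOP to date £400. Insurer: £400 − £400 = £0.
Bill 2, £2,037: £941 to deductible, leaving £1,096; owner's 50% is £548. Cost to owner: £1,489. OOP to date £1,889. Insurer: £2,037 − £1,489 = £548.
Bill 3, £8,700: deductible already satisfied, so owner's share is 50% × £8,700 = £4,350. OOP would hit £6,239 > £5,800, so the cap limits the owner to £5,800 − £1,889 = £3,911. Plan pays £8,700 − £3,911 = £4,789.

£4,789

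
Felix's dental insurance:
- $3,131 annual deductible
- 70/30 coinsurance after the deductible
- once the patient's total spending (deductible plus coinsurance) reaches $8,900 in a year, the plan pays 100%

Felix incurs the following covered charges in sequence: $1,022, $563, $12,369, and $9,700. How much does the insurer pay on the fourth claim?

Claim 1 — $1,022: all of it applies to the deductible. Patient owes $1,022 (running OOP $1,022). Plan pays $1,022 − $1,022 = $0.
Claim 2 — $563: fully absorbed by the deductible. Cost to patient: $563. OOP to date $1,585. Plan pays $563 − $563 = $0.
Claim 3 — $12,369: $1,546 to deductible, leaving $10,823; patient's 30% is $3,246.90. Cost to patient: $4,792.90. OOP to date $6,377.90. Plan pays $12,369 − $4,792.90 = $7,576.10.
Claim 4 — $9,700: 30% coinsurance on $9,700 = $2,910. Adding that to $6,377.90 gives $9,287.90, past the $8,900 cap; patient pays only $8,900 − $6,377.90 = $2,522.10. Plan pays $9,700 − $2,522.10 = $7,177.90.

$7,177.90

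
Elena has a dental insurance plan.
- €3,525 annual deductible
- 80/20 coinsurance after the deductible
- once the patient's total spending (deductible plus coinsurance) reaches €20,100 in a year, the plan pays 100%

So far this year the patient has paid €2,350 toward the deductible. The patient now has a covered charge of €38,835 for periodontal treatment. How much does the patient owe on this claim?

€8,707

Deductible still to meet: €3,525 − €2,350 = €1,175.
After the €1,175 deductible portion, €38,835 − €1,175 = €37,660 is subject to coinsurance.
Patient's 20% share of €37,660 is €7,532.
That puts the patient's cost at €1,175 + €7,532 = €8,707 before any cap.
Year-to-date out-of-pocket becomes €2,350 + €8,707 = €11,057, still under the €20,100 maximum, so no cap applies.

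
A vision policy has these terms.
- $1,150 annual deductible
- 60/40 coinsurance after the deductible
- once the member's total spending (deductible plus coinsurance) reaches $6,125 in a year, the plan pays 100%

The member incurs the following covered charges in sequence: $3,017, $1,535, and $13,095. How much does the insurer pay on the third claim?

Claim 1 ($3,017): deductible takes $1,150, $1,867 remains; coinsurance $1,867 × 40% = $746.80. Cost to member: $1,896.80. OOP to date $1,896.80. Plan pays $3,017 − $1,896.80 = $1,120.20.
Claim 2 ($1,535): 40% coinsurance on $1,535 = $614. Member pays $614; OOP now $2,510.80. Insurer: $1,535 − $614 = $921.
Claim 3 ($13,095): deductible already satisfied, so member's share is 40% × $13,095 = $5,238. That would push OOP to $7,748.80, over the $6,125 cap, so member pays $6,125 − $2,510.80 = $3,614.20. Plan pays $13,095 − $3,614.20 = $9,480.80.

$9,480.80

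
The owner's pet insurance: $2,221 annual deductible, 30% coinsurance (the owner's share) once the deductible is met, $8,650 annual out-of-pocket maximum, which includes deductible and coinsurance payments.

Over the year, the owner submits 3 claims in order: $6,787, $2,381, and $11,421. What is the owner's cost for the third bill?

#1 ($6,787): $2,221 finishes the deductible; $4,566 goes to coinsurance; owner's 30% is $1,369.80. Owner owes $3,590.80 (running OOP $3,590.80).
#2 ($2,381): 30% coinsurance on $2,381 = $714.30. Owner owes $714.30 (running OOP $4,305.10).
#3 ($11,421): deductible already satisfied, so owner's share is 30% × $11,421 = $3,426.30. Cost to owner: $3,426.30. OOP to date $7,731.40.

$3,426.30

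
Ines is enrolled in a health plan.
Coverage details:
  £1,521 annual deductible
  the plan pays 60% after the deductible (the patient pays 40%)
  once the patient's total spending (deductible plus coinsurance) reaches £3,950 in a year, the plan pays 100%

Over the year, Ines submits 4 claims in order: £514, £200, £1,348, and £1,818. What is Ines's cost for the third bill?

Claim 1 (£514): all of it applies to the deductible. Patient pays £514; OOP now £514.
Claim 2 (£200): all of it applies to the deductible. Patient owes £200 (running OOP £714).
Claim 3 (£1,348): deductible takes £807, £541 remains; 40% of £541 = £216.40. Patient owes £1,023.40 (running OOP £1,737.40).

£1,023.40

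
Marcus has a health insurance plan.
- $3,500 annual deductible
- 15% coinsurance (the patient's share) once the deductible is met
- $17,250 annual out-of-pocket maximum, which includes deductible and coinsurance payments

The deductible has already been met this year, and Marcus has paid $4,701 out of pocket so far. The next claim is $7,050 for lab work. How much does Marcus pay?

The deductible is already satisfied, so the full bill goes to coinsurance.
15% of $7,050 = $1,057.50 falls to the patient.
Year-to-date out-of-pocket becomes $4,701 + $1,057.50 = $5,758.50, still under the $17,250 maximum, so no cap applies.

$1,057.50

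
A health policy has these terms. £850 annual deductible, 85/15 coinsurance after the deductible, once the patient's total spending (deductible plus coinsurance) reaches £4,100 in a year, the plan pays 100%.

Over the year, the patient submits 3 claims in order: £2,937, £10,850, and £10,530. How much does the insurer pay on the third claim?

£9,220.55

#1 (£2,937): deductible takes £850, £2,087 remains; coinsurance £2,087 × 15% = £313.05. Patient pays £1,163.05; OOP now £1,163.05. Plan pays £2,937 − £1,163.05 = £1,773.95.
#2 (£10,850): 15% coinsurance on £10,850 = £1,627.50. Patient pays £1,627.50; OOP now £2,790.55. Insurer: £10,850 − £1,627.50 = £9,222.50.
#3 (£10,530): deductible met; 15% of £10,530 = £1,579.50. Adding that to £2,790.55 gives £4,370.05, past the £4,100 cap; patient pays only £4,100 − £2,790.55 = £1,309.45. Plan pays £10,530 − £1,309.45 = £9,220.55.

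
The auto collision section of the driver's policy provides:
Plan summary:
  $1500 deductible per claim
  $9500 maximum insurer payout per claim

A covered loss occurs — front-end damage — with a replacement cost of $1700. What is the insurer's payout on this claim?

Subtract the deductible: $1700 − $1500 = $200.
$200 is within the $9500 limit, so the insurer pays $200.

$200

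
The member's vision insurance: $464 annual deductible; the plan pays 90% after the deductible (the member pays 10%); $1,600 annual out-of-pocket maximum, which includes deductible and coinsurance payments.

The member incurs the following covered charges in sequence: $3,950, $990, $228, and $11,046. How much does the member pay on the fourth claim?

Claim 1 — $3,950: $464 finishes the deductible; $3,486 goes to coinsurance; coinsurance $3,486 × 10% = $348.60. Member owes $812.60 (running OOP $812.60).
Claim 2 — $990: 10% coinsurance on $990 = $99. Cost to member: $99. OOP to date $911.60.
Claim 3 — $228: deductible met; 10% of $228 = $22.80. Member pays $22.80; OOP now $934.40.
Claim 4 — $11,046: 10% coinsurance on $11,046 = $1,104.60. Adding that to $934.40 gives $2,039, past the $1,600 cap; member pays only $1,600 − $934.40 = $665.60.

$665.60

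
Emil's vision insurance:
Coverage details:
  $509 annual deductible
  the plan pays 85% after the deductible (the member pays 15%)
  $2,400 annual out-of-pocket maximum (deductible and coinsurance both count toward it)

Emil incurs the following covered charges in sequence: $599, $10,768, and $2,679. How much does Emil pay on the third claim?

$262.30

Claim 1 — $599: $509 to deductible, leaving $90; coinsurance $90 × 15% = $13.50. Member owes $522.50 (running OOP $522.50).
Claim 2 — $10,768: deductible already satisfied, so member's share is 15% × $10,768 = $1,615.20. Member owes $1,615.20 (running OOP $2,137.70).
Claim 3 — $2,679: 15% coinsurance on $2,679 = $401.85. OOP would hit $2,539.55 > $2,400, so the cap limits the member to $2,400 − $2,137.70 = $262.30.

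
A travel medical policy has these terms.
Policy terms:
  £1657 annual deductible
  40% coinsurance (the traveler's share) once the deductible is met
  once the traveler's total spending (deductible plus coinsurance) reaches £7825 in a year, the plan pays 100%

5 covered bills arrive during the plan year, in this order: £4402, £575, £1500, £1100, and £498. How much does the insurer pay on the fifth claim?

Claim 1 — £4402: £1657 to deductible, leaving £2745; coinsurance £2745 × 40% = £1098. Cost to traveler: £2755. OOP to date £2755. Insurer: £4402 − £2755 = £1647.
Claim 2 — £575: deductible already satisfied, so traveler's share is 40% × £575 = £230. Traveler pays £230; OOP now £2985. Plan pays £575 − £230 = £345.
Claim 3 — £1500: deductible met; 40% of £1500 = £600. Cost to traveler: £600. OOP to date £3585. Insurer: £1500 − £600 = £900.
Claim 4 — £1100: deductible met; 40% of £1100 = £440. Cost to traveler: £440. OOP to date £4025. Plan pays £1100 − £440 = £660.
Claim 5 — £498: deductible already satisfied, so traveler's share is 40% × £498 = £199.20. Traveler pays £199.20; OOP now £4224.20. Insurer: £498 − £199.20 = £298.80.

£298.80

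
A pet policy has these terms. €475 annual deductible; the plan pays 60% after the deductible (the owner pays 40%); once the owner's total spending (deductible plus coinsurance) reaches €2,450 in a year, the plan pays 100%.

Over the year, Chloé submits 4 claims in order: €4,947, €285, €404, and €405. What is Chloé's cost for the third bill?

€72.20

#1 (€4,947): €475 to deductible, leaving €4,472; coinsurance €4,472 × 40% = €1,788.80. Owner pays €2,263.80; OOP now €2,263.80.
#2 (€285): deductible met; 40% of €285 = €114. Owner pays €114; OOP now €2,377.80.
#3 (€404): 40% coinsurance on €404 = €161.60. Adding that to €2,377.80 gives €2,539.40, past the €2,450 cap; owner pays only €2,450 − €2,377.80 = €72.20.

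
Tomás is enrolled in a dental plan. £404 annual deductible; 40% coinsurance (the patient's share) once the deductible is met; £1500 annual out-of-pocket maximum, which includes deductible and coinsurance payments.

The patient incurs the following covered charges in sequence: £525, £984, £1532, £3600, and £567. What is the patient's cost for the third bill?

Bill 1, £525: £404 to deductible, leaving £121; 40% of £121 = £48.40. Cost to patient: £452.40. OOP to date £452.40.
Bill 2, £984: deductible already satisfied, so patient's share is 40% × £984 = £393.60. Cost to patient: £393.60. OOP to date £846.
Bill 3, £1532: deductible met; 40% of £1532 = £612.80. Patient owes £612.80 (running OOP £1458.80).

£612.80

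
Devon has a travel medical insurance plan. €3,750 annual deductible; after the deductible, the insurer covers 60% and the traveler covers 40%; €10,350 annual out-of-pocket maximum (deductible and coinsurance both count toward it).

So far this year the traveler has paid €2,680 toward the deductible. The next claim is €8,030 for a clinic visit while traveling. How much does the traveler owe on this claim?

€3,854

€2,680 of the €3,750 deductible is already met, leaving €1,070.
That leaves €8,030 − €1,070 = €6,960 for coinsurance.
Traveler's 40% share of €6,960 is €2,784.
So the traveler owes €1,070 + €2,784 = €3,854 before any cap.
Year-to-date out-of-pocket becomes €2,680 + €3,854 = €6,534, still under the €10,350 maximum, so no cap applies.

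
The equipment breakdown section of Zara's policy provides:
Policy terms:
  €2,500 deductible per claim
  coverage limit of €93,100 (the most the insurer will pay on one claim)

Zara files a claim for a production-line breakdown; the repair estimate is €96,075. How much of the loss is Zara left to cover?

€2,975

After the deductible, €96,075 − €2,500 = €93,575 remains.
Since €93,575 > €93,100, the payout is capped at €93,100.
Out of pocket: €96,075 − €93,100 = €2,975.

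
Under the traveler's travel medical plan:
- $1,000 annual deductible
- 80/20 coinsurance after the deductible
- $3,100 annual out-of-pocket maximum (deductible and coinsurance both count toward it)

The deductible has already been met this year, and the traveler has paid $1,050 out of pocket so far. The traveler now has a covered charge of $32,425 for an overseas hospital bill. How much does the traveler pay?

With the deductible met, the entire $32,425 is subject to coinsurance.
Coinsurance: $32,425 × 20% = $6,485.
That would bring total out-of-pocket to $7,535, past the $3,100 cap. The traveler is capped at $3,100 − $1,050 = $2,050 on this claim.

$2,050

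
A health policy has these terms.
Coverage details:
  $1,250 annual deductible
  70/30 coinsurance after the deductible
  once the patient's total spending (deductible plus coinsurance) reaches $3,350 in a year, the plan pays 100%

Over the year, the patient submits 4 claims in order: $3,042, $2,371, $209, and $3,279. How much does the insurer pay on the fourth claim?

$2,490.60

Claim 1 ($3,042): $1,250 finishes the deductible; $1,792 goes to coinsurance; coinsurance $1,792 × 30% = $537.60. Patient pays $1,787.60; OOP now $1,787.60. Insurer: $3,042 − $1,787.60 = $1,254.40.
Claim 2 ($2,371): deductible met; 30% of $2,371 = $711.30. Patient owes $711.30 (running OOP $2,498.90). Plan pays $2,371 − $711.30 = $1,659.70.
Claim 3 ($209): deductible already satisfied, so patient's share is 30% × $209 = $62.70. Patient owes $62.70 (running OOP $2,561.60). Plan pays $209 − $62.70 = $146.30.
Claim 4 ($3,279): deductible met; 30% of $3,279 = $983.70. Adding that to $2,561.60 gives $3,545.30, past the $3,350 cap; patient pays only $3,350 − $2,561.60 = $788.40. Plan pays $3,279 − $788.40 = $2,490.60.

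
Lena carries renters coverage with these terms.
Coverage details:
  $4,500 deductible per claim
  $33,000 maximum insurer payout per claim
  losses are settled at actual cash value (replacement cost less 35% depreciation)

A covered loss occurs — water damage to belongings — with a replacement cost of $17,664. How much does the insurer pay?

$6,981.60

Actual cash value after 35% depreciation: $17,664 × 65% = $11,481.60.
Less the $4,500 deductible: $11,481.60 − $4,500 = $6,981.60.
$6,981.60 is within the $33,000 limit, so the insurer pays $6,981.60.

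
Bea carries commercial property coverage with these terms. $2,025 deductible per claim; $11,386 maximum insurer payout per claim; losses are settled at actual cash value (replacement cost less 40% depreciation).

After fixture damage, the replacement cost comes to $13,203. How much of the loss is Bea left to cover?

Depreciate 40%: the covered value is $13,203 × 0.6 = $7,921.80.
Less the $2,025 deductible: $7,921.80 − $2,025 = $5,896.80.
That's under the $11,386 cap, so the insurer reimburses the full $5,896.80.
Out of pocket: $13,203 − $5,896.80 = $7,306.20.

$7,306.20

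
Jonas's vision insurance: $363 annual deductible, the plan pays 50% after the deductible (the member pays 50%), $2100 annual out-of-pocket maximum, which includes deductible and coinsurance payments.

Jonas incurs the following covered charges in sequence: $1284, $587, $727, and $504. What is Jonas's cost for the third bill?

Bill 1, $1284: $363 to deductible, leaving $921; member's 50% is $460.50. Member owes $823.50 (running OOP $823.50).
Bill 2, $587: deductible met; 50% of $587 = $293.50. Member owes $293.50 (running OOP $1117).
Bill 3, $727: deductible already satisfied, so member's share is 50% × $727 = $363.50. Member owes $363.50 (running OOP $1480.50).

$363.50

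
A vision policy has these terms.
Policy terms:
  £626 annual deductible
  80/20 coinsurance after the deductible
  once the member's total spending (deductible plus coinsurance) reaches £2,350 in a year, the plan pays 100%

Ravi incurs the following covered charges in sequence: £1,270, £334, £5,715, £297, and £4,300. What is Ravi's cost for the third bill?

£1,143

Claim 1 — £1,270: deductible takes £626, £644 remains; coinsurance £644 × 20% = £128.80. Member owes £754.80 (running OOP £754.80).
Claim 2 — £334: deductible met; 20% of £334 = £66.80. Member owes £66.80 (running OOP £821.60).
Claim 3 — £5,715: 20% coinsurance on £5,715 = £1,143. Cost to member: £1,143. OOP to date £1,964.60.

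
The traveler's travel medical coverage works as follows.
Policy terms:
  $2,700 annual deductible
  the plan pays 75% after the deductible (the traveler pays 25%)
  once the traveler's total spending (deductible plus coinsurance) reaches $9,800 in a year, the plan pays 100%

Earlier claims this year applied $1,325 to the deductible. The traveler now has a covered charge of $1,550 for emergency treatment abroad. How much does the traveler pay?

$1,418.75

$1,325 of the $2,700 deductible is already met, leaving $1,375.
After the $1,375 deductible portion, $1,550 − $1,375 = $175 is subject to coinsurance.
Traveler's 25% share of $175 is $43.75.
So the traveler owes $1,375 + $43.75 = $1,418.75 before any cap.
Cumulative spending $1,325 + $1,418.75 = $2,743.75 stays under the $9,800 maximum.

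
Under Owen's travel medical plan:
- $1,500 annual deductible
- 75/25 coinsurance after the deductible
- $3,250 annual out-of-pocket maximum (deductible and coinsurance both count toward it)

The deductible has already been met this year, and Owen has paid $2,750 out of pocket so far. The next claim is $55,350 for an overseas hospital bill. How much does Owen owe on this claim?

With the deductible met, the entire $55,350 is subject to coinsurance.
Traveler's 25% share of $55,350 is $13,837.50.
Year-to-date out-of-pocket would reach $2,750 + $13,837.50 = $16,587.50, above the $3,250 maximum, so the traveler pays only $3,250 − $2,750 = $500.

$500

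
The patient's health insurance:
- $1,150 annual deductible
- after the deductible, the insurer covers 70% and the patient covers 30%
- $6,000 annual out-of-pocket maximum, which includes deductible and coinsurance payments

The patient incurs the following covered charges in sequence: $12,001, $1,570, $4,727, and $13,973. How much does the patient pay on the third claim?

$1,123.70

#1 ($12,001): $1,150 to deductible, leaving $10,851; 30% of $10,851 = $3,255.30. Patient owes $4,405.30 (running OOP $4,405.30).
#2 ($1,570): 30% coinsurance on $1,570 = $471. Cost to patient: $471. OOP to date $4,876.30.
#3 ($4,727): deductible already satisfied, so patient's share is 30% × $4,727 = $1,418.10. OOP would hit $6,294.40 > $6,000, so the cap limits the patient to $6,000 − $4,876.30 = $1,123.70.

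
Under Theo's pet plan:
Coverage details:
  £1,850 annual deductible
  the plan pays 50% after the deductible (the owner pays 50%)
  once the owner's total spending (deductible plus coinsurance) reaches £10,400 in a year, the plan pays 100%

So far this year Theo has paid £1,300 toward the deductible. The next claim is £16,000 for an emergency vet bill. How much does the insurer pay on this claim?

£7,725

Remaining deductible: £1,850 − £1,300 = £550.
That leaves £16,000 − £550 = £15,450 for coinsurance.
Coinsurance: £15,450 × 50% = £7,725.
So the owner owes £550 + £7,725 = £8,275 before any cap.
Cumulative spending £1,300 + £8,275 = £9,575 stays under the £10,400 maximum.
Insurer pays the balance: £16,000 − £8,275 = £7,725.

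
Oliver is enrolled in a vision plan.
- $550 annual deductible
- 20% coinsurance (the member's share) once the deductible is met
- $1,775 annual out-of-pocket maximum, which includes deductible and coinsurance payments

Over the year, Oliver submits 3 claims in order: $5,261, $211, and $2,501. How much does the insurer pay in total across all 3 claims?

$6,198

Claim 1 — $5,261: $550 finishes the deductible; $4,711 goes to coinsurance; member's 20% is $942.20. Member owes $1,492.20 (running OOP $1,492.20). Plan pays $5,261 − $1,492.20 = $3,768.80.
Claim 2 — $211: 20% coinsurance on $211 = $42.20. Member pays $42.20; OOP now $1,534.40. Plan pays $211 − $42.20 = $168.80.
Claim 3 — $2,501: deductible already satisfied, so member's share is 20% × $2,501 = $500.20. That would push OOP to $2,034.60, over the $1,775 cap, so member pays $1,775 − $1,534.40 = $240.60. Plan pays $2,501 − $240.60 = $2,260.40.
Insurer total = bills − member's total = $7,973 − $1,775 = $6,198.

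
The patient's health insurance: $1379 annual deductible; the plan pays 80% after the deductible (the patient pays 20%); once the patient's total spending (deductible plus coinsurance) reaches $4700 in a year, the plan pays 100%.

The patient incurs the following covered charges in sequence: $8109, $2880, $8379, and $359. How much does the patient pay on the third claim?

Claim 1 — $8109: deductible takes $1379, $6730 remains; patient's 20% is $1346. Patient owes $2725 (running OOP $2725).
Claim 2 — $2880: deductible already satisfied, so patient's share is 20% × $2880 = $576. Patient owes $576 (running OOP $3301).
Claim 3 — $8379: deductible met; 20% of $8379 = $1675.80. Adding that to $3301 gives $4976.80, past the $4700 cap; patient pays only $4700 − $3301 = $1399.

$1399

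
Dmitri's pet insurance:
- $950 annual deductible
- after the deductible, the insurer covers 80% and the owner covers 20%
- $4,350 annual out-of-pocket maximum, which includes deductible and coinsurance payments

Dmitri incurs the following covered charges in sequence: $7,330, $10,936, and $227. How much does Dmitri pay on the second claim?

$2,124

Claim 1 — $7,330: $950 to deductible, leaving $6,380; coinsurance $6,380 × 20% = $1,276. Owner owes $2,226 (running OOP $2,226).
Claim 2 — $10,936: deductible met; 20% of $10,936 = $2,187.20. OOP would hit $4,413.20 > $4,350, so the cap limits the owner to $4,350 − $2,226 = $2,124.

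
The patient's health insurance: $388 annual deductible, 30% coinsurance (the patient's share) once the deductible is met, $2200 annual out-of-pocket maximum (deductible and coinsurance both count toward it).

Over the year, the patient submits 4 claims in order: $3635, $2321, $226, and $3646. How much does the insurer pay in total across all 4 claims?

$7628

Claim 1 — $3635: $388 to deductible, leaving $3247; 30% of $3247 = $974.10. Cost to patient: $1362.10. OOP to date $1362.10. Plan pays $3635 − $1362.10 = $2272.90.
Claim 2 — $2321: 30% coinsurance on $2321 = $696.30. Patient owes $696.30 (running OOP $2058.40). Plan pays $2321 − $696.30 = $1624.70.
Claim 3 — $226: deductible already satisfied, so patient's share is 30% × $226 = $67.80. Patient owes $67.80 (running OOP $2126.20). Plan pays $226 − $67.80 = $158.20.
Claim 4 — $3646: deductible already satisfied, so patient's share is 30% × $3646 = $1093.80. That would push OOP to $3220, over the $2200 cap, so patient pays $2200 − $2126.20 = $73.80. Plan pays $3646 − $73.80 = $3572.20.
Insurer total: $2272.90 + $1624.70 + $158.20 + $3572.20 = $7628.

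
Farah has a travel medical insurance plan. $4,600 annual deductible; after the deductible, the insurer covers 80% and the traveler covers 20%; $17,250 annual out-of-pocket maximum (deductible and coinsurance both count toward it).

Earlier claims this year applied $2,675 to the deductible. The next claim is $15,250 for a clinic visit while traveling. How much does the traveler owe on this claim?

$4,590

Deductible still to meet: $4,600 − $2,675 = $1,925.
After the $1,925 deductible portion, $15,250 − $1,925 = $13,325 is subject to coinsurance.
Traveler's 20% share of $13,325 is $2,665.
So the traveler owes $1,925 + $2,665 = $4,590 before any cap.
Year-to-date out-of-pocket becomes $2,675 + $4,590 = $7,265, still under the $17,250 maximum, so no cap applies.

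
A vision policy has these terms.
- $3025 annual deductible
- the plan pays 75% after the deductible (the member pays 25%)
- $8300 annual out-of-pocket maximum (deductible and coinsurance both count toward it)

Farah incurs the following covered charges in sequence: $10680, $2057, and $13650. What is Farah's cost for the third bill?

Bill 1, $10680: $3025 finishes the deductible; $7655 goes to coinsurance; member's 25% is $1913.75. Cost to member: $4938.75. OOP to date $4938.75.
Bill 2, $2057: deductible met; 25% of $2057 = $514.25. Cost to member: $514.25. OOP to date $5453.
Bill 3, $13650: deductible met; 25% of $13650 = $3412.50. That would push OOP to $8865.50, over the $8300 cap, so member pays $8300 − $5453 = $2847.

$2847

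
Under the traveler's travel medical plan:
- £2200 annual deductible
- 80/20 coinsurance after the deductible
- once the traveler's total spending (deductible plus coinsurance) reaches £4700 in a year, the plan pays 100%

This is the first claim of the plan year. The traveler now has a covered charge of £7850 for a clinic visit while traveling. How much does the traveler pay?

£3330

Deductible not yet touched, so the first £2200 of the bill goes to the deductible.
After the £2200 deductible portion, £7850 − £2200 = £5650 is subject to coinsurance.
Traveler's 20% share of £5650 is £1130.
So the traveler owes £2200 + £1130 = £3330 before any cap.
Year-to-date out-of-pocket becomes £0 + £3330 = £3330, still under the £4700 maximum, so no cap applies.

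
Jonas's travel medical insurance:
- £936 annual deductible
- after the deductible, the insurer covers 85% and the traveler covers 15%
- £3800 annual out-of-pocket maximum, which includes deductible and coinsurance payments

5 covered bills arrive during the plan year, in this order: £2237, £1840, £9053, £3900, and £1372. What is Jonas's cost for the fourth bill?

Bill 1, £2237: deductible takes £936, £1301 remains; traveler's 15% is £195.15. Traveler owes £1131.15 (running OOP £1131.15).
Bill 2, £1840: deductible already satisfied, so traveler's share is 15% × £1840 = £276. Traveler pays £276; OOP now £1407.15.
Bill 3, £9053: deductible met; 15% of £9053 = £1357.95. Cost to traveler: £1357.95. OOP to date £2765.10.
Bill 4, £3900: deductible already satisfied, so traveler's share is 15% × £3900 = £585. Traveler pays £585; OOP now £3350.10.

£585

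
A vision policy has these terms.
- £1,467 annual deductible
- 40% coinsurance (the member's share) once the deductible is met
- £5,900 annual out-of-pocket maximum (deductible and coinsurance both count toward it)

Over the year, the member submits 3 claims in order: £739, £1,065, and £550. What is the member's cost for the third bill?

£220

Claim 1 — £739: all of it applies to the deductible. Member owes £739 (running OOP £739).
Claim 2 — £1,065: deductible takes £728, £337 remains; 40% of £337 = £134.80. Member pays £862.80; OOP now £1,601.80.
Claim 3 — £550: deductible met; 40% of £550 = £220. Cost to member: £220. OOP to date £1,821.80.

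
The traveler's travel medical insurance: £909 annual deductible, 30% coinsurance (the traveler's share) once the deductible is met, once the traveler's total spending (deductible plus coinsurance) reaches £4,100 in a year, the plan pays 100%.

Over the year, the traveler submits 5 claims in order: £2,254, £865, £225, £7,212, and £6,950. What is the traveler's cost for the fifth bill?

£296.90

Claim 1 (£2,254): £909 to deductible, leaving £1,345; coinsurance £1,345 × 30% = £403.50. Traveler pays £1,312.50; OOP now £1,312.50.
Claim 2 (£865): deductible met; 30% of £865 = £259.50. Traveler owes £259.50 (running OOP £1,572).
Claim 3 (£225): deductible met; 30% of £225 = £67.50. Cost to traveler: £67.50. OOP to date £1,639.50.
Claim 4 (£7,212): deductible met; 30% of £7,212 = £2,163.60. Traveler pays £2,163.60; OOP now £3,803.10.
Claim 5 (£6,950): 30% coinsurance on £6,950 = £2,085. That would push OOP to £5,888.10, over the £4,100 cap, so traveler pays £4,100 − £3,803.10 = £296.90.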